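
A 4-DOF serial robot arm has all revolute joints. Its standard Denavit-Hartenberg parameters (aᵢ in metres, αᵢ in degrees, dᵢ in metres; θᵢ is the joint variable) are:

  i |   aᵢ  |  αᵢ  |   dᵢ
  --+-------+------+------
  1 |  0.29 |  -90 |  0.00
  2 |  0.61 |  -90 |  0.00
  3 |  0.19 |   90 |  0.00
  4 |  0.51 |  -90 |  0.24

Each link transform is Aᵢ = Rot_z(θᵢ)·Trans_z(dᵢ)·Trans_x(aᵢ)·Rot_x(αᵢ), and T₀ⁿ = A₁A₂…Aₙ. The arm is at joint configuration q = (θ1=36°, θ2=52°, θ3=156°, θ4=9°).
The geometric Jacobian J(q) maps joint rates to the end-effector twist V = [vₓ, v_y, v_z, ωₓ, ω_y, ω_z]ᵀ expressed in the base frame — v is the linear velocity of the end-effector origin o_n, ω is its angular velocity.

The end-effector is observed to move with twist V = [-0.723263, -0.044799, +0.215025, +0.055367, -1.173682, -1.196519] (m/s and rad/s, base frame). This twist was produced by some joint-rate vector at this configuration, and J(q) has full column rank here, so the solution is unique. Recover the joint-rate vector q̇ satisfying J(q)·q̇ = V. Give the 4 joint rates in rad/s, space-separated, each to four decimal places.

o_n = [0.5153, -0.2454, -0.1073]
J₁: ẑ×o_n = [0.2454, 0.5153, -0.0000], ω = ẑ
J2: z=[-0.5878, 0.8090, 0.0000] o=[0.2346, 0.1705, 0.0000] → [-0.0868, -0.0631, 0.0174, -0.5878, 0.8090, 0.0000]
J3: z=[-0.6375, -0.4632, -0.6157] o=[0.5384, 0.3912, -0.4807] → [-0.5649, 0.2523, 0.3951, -0.6375, -0.4632, -0.6157]
J4: z=[0.7396, -0.5919, -0.3205] o=[0.4974, 0.2659, -0.3439] → [-0.3039, -0.1807, -0.3676, 0.7396, -0.5919, -0.3205]
q̇ = J⁺·V = [-0.4840, -0.6130, 0.9470, 0.4040]

-0.4840 -0.6130 0.9470 0.4040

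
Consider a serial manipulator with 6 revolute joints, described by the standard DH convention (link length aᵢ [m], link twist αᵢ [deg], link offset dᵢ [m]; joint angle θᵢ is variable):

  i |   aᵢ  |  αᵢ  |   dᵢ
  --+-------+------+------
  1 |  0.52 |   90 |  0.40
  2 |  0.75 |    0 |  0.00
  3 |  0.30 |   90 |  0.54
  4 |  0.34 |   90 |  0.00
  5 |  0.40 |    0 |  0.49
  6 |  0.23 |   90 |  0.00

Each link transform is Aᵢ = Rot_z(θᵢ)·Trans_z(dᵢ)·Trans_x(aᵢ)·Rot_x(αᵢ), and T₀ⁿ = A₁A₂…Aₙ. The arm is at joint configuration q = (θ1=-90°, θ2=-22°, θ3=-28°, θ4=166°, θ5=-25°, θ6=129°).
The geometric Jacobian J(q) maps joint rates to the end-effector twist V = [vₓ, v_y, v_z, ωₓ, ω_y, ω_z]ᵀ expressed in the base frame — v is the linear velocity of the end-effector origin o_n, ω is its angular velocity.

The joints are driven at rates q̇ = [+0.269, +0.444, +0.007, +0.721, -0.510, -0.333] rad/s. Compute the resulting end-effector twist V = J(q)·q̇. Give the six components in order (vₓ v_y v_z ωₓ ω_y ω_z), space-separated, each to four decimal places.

o_n = [-1.1719, -1.0395, 0.2445]
J₁: ẑ×o_n = [1.0395, -1.1719, 0.0000], ω = ẑ
J2: z=[-1.0000, -0.0000, 0.0000] o=[0.0000, -0.5200, 0.4000] → [0.0000, -0.1555, 0.5195, -1.0000, -0.0000, 0.0000]
J3: z=[-1.0000, -0.0000, 0.0000] o=[0.0000, -1.2154, 0.1190] → [-0.0000, 0.1254, -0.1759, -1.0000, -0.0000, 0.0000]
J4: z=[-0.0000, 0.7660, -0.6428] o=[-0.5400, -1.4082, -0.1108] → [0.5091, 0.4062, 0.4841, -0.0000, 0.7660, -0.6428]
J5: z=[-0.9703, -0.1555, -0.1853] o=[-0.6223, -1.1962, 0.1420] → [0.0131, 0.2013, -0.2375, -0.9703, -0.1555, -0.1853]
J6: z=[-0.9703, -0.1555, -0.1853] o=[-1.1854, -1.1758, 0.4293] → [0.0540, -0.1818, -0.1301, -0.9703, -0.1555, -0.1853]
V = J·q̇ = [0.6220, -0.1327, 0.7429, 0.3670, 0.6834, -0.0382]

0.6220 -0.1327 0.7429 0.3670 0.6834 -0.0382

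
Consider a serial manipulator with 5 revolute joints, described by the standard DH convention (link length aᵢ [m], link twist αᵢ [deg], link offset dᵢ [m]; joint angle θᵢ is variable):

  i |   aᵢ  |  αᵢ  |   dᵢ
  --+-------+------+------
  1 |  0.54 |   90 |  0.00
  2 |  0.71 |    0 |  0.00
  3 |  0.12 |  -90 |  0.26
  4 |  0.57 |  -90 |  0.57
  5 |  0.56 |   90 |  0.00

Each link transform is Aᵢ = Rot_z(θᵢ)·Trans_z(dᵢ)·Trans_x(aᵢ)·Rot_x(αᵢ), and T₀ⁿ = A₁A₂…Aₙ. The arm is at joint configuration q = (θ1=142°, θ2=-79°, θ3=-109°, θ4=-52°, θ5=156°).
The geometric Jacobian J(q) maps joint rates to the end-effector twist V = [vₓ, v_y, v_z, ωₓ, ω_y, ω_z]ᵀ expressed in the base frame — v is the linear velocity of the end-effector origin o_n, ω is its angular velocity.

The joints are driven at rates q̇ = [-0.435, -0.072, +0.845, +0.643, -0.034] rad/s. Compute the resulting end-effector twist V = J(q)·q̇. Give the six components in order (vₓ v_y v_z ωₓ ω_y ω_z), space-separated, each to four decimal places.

0.0924 0.1675 -0.1440 0.5384 0.5869 -1.0755

o_n = [-0.1846, 0.5326, -1.0141]
J₁: ẑ×o_n = [-0.5326, -0.1846, 0.0000], ω = ẑ
J2: z=[0.6157, 0.7880, 0.0000] o=[-0.4255, 0.3325, 0.0000] → [-0.7992, 0.6244, -0.0666, 0.6157, 0.7880, 0.0000]
J3: z=[0.6157, 0.7880, 0.0000] o=[-0.5323, 0.4159, -0.6970] → [-0.2499, 0.1953, -0.2021, 0.6157, 0.7880, 0.0000]
J4: z=[0.1097, -0.0857, -0.9903] o=[-0.2786, 0.5476, -0.6803] → [0.0138, -0.0564, 0.0064, 0.1097, -0.0857, -0.9903]
J5: z=[0.2359, -0.9656, 0.1097] o=[0.3343, 0.6387, -1.1959] → [-0.1638, -0.0998, -0.5261, 0.2359, -0.9656, 0.1097]
V = J·q̇ = [0.0924, 0.1675, -0.1440, 0.5384, 0.5869, -1.0755]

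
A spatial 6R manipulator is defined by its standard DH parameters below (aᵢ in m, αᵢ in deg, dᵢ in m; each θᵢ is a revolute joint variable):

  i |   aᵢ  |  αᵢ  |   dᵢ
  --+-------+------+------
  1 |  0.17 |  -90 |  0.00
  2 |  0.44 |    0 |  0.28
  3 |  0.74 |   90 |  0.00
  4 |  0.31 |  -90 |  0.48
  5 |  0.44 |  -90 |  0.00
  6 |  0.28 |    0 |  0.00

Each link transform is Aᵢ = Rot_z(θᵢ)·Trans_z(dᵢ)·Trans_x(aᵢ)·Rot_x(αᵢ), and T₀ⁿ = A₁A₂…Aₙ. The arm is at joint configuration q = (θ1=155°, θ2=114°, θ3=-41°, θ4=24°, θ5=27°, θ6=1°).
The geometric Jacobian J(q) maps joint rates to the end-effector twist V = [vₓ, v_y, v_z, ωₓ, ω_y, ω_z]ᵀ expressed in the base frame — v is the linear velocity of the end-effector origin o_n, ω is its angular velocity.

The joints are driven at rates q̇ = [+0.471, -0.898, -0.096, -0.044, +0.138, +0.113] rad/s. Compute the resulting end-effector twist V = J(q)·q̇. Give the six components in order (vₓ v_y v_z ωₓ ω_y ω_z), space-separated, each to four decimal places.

-1.3973 0.4299 0.4387 0.5283 0.7343 0.5272

o_n = [-0.8315, -0.3433, -1.8980]
J₁: ẑ×o_n = [0.3433, -0.8315, 0.0000], ω = ẑ
J2: z=[-0.4226, -0.9063, 0.0000] o=[-0.1541, 0.0718, 0.0000] → [1.7202, -0.8021, -0.4386, -0.4226, -0.9063, 0.0000]
J3: z=[-0.4226, -0.9063, 0.0000] o=[-0.1102, -0.2576, -0.4020] → [1.3559, -0.6323, -0.6175, -0.4226, -0.9063, 0.0000]
J4: z=[-0.8667, 0.4042, 0.2924] o=[-0.3063, -0.1661, -1.1096] → [-0.2668, -0.8369, 0.3658, -0.8667, 0.4042, 0.2924]
J5: z=[-0.2783, -0.8782, 0.3890] o=[-0.8506, -0.0514, -1.2401] → [0.6913, -0.1757, 0.0980, -0.2783, -0.8782, 0.3890]
J6: z=[0.9602, -0.2440, 0.1361] o=[-0.8398, -0.2324, -1.6410] → [0.0778, 0.2479, -0.1044, 0.9602, -0.2440, 0.1361]
V = J·q̇ = [-1.3973, 0.4299, 0.4387, 0.5283, 0.7343, 0.5272]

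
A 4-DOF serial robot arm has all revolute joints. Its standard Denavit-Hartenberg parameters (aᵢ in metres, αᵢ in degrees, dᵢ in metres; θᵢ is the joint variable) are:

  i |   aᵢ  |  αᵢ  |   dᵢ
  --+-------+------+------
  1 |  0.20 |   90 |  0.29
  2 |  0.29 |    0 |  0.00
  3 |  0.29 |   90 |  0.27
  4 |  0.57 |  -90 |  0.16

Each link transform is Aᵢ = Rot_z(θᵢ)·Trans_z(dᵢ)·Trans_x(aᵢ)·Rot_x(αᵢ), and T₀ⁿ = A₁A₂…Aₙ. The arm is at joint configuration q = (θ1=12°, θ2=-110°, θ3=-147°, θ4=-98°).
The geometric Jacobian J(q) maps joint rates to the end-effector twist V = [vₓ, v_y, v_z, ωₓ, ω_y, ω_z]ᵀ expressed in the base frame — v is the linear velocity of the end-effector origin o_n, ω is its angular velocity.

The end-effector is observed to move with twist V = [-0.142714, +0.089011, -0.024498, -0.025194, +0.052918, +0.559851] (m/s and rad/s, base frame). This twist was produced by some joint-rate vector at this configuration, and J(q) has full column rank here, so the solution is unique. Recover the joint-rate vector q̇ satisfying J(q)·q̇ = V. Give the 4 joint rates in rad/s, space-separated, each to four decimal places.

0.5630 0.1070 -0.1640 -0.0140

o_n = [0.1435, 0.3315, 0.2588]
J₁: ẑ×o_n = [-0.3315, 0.1435, 0.0000], ω = ẑ
J2: z=[0.2079, -0.9781, 0.0000] o=[0.1956, 0.0416, 0.2900] → [0.0306, 0.0065, 0.0093, 0.2079, -0.9781, 0.0000]
J3: z=[0.2079, -0.9781, 0.0000] o=[0.0986, 0.0210, 0.0175] → [-0.2360, -0.0502, 0.1085, 0.2079, -0.9781, 0.0000]
J4: z=[0.9531, 0.2026, 0.2250] o=[0.0909, -0.2567, 0.3001] → [-0.1407, 0.0512, 0.5500, 0.9531, 0.2026, 0.2250]
q̇ = J⁺·V = [0.5630, 0.1070, -0.1640, -0.0140]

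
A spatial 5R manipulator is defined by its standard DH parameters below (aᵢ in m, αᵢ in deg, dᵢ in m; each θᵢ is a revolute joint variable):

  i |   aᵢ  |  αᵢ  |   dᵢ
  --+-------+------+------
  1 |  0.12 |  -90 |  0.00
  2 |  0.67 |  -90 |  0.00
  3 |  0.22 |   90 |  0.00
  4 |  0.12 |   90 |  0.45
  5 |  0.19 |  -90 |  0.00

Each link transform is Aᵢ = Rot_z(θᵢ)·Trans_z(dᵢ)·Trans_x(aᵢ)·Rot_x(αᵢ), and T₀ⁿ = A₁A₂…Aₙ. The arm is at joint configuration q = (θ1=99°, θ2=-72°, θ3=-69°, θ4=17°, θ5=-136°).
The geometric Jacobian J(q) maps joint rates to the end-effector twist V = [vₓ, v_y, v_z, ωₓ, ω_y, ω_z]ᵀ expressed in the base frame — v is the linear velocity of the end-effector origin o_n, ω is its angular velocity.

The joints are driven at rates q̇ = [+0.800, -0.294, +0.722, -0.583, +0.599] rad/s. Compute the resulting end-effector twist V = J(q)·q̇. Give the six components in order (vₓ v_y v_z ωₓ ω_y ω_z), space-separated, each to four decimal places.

-0.3605 -0.2984 0.3357 0.2837 0.3785 1.3312

o_n = [-0.3403, 0.2025, 0.4259]
J₁: ẑ×o_n = [-0.2025, -0.3403, 0.0000], ω = ẑ
J2: z=[-0.9877, -0.1564, 0.0000] o=[-0.0188, 0.1185, 0.0000] → [-0.0666, 0.4207, -0.1333, -0.9877, -0.1564, 0.0000]
J3: z=[-0.1488, 0.9393, -0.3090] o=[-0.0512, 0.3230, 0.6372] → [-0.2357, 0.0579, 0.2896, -0.1488, 0.9393, -0.3090]
J4: z=[-0.3088, -0.3410, -0.8879] o=[-0.2578, 0.3149, 0.7122] → [-0.0022, -0.0152, 0.0066, -0.3088, -0.3410, -0.8879]
J5: z=[-0.1324, -0.9090, 0.3952] o=[-0.5098, 0.1902, 0.3409] → [-0.0821, 0.0782, 0.1524, -0.1324, -0.9090, 0.3952]
V = J·q̇ = [-0.3605, -0.2984, 0.3357, 0.2837, 0.3785, 1.3312]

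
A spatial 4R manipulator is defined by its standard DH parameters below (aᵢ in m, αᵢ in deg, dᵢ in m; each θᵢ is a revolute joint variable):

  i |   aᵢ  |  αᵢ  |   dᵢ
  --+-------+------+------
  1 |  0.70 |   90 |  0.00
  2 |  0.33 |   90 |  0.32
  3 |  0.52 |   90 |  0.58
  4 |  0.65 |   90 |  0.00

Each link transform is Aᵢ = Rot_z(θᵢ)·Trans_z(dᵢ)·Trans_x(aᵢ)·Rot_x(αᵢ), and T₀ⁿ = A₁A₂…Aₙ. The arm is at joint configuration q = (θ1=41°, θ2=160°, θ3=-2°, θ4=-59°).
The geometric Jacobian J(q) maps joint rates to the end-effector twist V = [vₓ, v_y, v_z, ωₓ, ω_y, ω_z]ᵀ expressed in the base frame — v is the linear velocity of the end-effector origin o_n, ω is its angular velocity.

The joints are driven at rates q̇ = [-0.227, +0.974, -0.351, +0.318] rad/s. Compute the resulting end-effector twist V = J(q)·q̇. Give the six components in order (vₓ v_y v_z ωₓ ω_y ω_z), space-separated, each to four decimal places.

o_n = [-0.1153, -0.4847, 0.4265]
J₁: ẑ×o_n = [0.4847, -0.1153, 0.0000], ω = ẑ
J2: z=[0.6561, -0.7547, 0.0000] o=[0.5283, 0.4592, 0.0000] → [-0.3219, -0.2798, -1.1050, 0.6561, -0.7547, 0.0000]
J3: z=[0.2581, 0.2244, 0.9397] o=[0.5042, 0.0143, 0.1129] → [0.5393, -0.6631, 0.0102, 0.2581, 0.2244, 0.9397]
J4: z=[-0.6309, 0.7758, -0.0119] o=[0.2735, -0.1623, 0.8356] → [-0.3212, -0.2535, 0.5050, -0.6309, 0.7758, -0.0119]
V = J·q̇ = [-0.7150, -0.0942, -0.9193, 0.3478, -0.5672, -0.5606]

-0.7150 -0.0942 -0.9193 0.3478 -0.5672 -0.5606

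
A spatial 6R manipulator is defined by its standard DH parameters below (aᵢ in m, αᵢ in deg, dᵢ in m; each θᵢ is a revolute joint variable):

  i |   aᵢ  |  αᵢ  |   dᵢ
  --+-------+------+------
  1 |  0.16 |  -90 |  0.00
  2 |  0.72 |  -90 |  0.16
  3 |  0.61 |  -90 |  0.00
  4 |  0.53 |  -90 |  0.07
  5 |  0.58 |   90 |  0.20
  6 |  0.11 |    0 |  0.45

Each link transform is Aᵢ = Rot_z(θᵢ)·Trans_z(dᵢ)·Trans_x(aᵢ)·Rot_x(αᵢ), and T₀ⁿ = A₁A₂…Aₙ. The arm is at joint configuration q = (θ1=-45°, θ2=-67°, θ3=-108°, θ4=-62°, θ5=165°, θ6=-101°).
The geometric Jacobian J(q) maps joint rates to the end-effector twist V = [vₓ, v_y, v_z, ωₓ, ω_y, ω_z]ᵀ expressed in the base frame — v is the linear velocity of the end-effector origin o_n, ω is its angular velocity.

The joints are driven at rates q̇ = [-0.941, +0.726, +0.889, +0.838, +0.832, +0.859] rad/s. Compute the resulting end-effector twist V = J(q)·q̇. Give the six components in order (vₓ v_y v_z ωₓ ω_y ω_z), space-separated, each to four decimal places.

o_n = [0.6484, 0.3523, -0.0139]
J₁: ẑ×o_n = [-0.3523, 0.6484, 0.0000], ω = ẑ
J2: z=[0.7071, 0.7071, 0.0000] o=[0.1131, -0.1131, 0.0000] → [-0.0098, 0.0098, -0.0493, 0.7071, 0.7071, 0.0000]
J3: z=[0.6509, -0.6509, -0.3907] o=[0.4252, -0.1989, 0.6628] → [0.6558, 0.3532, 0.5040, 0.6509, -0.6509, -0.3907]
J4: z=[0.4813, -0.0443, 0.8755] o=[0.7833, 0.2634, 0.4892] → [-0.0556, 0.1240, 0.0368, 0.4813, -0.0443, 0.8755]
J5: z=[0.2128, 0.9747, -0.0677] o=[1.2677, 0.1443, 0.2969] → [-0.2888, 0.1081, 0.6480, 0.2128, 0.9747, -0.0677]
J6: z=[-0.2448, -0.0139, -0.9695] o=[0.7616, 0.4685, 0.4200] → [-0.1066, 0.0036, 0.0269, -0.2448, -0.0139, -0.9695]
V = J·q̇ = [0.5289, -0.0921, 1.0053, 1.4621, 0.6967, -1.4439]

0.5289 -0.0921 1.0053 1.4621 0.6967 -1.4439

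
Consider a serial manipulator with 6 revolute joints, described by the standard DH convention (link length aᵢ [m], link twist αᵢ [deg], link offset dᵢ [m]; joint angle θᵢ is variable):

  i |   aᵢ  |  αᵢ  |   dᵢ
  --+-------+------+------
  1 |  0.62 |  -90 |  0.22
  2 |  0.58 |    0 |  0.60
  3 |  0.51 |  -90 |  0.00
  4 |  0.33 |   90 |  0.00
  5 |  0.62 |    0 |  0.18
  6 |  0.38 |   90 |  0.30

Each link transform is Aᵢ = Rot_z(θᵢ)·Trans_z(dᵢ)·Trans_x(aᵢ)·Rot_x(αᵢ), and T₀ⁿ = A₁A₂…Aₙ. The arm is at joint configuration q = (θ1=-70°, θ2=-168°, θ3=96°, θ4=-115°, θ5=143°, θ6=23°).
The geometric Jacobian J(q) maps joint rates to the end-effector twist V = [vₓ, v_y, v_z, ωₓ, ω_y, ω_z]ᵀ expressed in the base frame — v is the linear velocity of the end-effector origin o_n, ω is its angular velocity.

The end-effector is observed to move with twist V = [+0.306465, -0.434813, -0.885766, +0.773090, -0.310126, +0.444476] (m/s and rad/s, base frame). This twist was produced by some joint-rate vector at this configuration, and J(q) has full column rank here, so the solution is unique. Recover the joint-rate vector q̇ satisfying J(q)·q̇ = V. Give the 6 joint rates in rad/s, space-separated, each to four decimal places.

o_n = [0.1196, -0.5821, 0.4828]
J₁: ẑ×o_n = [0.5821, 0.1196, -0.0000], ω = ẑ
J2: z=[0.9397, 0.3420, 0.0000] o=[0.2121, -0.5826, 0.2200] → [0.0899, -0.2469, 0.0321, 0.9397, 0.3420, 0.0000]
J3: z=[0.9397, 0.3420, 0.0000] o=[0.5818, 0.1557, 0.3406] → [0.0486, -0.1336, -0.5352, 0.9397, 0.3420, 0.0000]
J4: z=[0.3253, -0.8937, -0.3090] o=[0.6357, 0.0076, 0.8256] → [0.1242, 0.2710, -0.6531, 0.3253, -0.8937, -0.3090]
J5: z=[-0.4929, 0.1186, -0.8619] o=[0.9020, 0.1504, 0.6930] → [-0.6563, 0.5708, 0.4539, -0.4929, 0.1186, -0.8619]
J6: z=[-0.4929, 0.1186, -0.8619] o=[0.5351, -0.3760, 0.6216] → [-0.1941, 0.2897, 0.1509, -0.4929, 0.1186, -0.8619]
q̇ = J⁺·V = [-0.3860, -0.4550, 0.6270, 0.2720, -0.6530, -0.4080]

-0.3860 -0.4550 0.6270 0.2720 -0.6530 -0.4080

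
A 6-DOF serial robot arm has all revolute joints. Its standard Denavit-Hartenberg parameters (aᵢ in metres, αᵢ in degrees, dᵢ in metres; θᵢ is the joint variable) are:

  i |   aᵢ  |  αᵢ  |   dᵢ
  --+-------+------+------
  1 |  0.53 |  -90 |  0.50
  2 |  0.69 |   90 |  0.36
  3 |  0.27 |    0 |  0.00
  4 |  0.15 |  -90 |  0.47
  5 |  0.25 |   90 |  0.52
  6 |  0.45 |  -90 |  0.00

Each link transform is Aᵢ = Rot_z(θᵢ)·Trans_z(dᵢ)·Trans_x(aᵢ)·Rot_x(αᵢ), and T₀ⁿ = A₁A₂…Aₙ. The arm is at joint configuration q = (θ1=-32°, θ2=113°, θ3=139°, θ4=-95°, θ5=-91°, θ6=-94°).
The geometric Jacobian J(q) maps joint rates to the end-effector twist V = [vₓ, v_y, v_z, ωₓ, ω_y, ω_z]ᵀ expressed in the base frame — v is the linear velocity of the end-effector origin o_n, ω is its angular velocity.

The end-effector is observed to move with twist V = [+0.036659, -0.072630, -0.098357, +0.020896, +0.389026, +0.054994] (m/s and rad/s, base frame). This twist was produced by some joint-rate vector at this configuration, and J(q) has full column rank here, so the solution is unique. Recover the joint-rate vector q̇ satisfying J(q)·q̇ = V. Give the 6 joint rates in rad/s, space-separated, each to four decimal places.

o_n = [1.1729, 0.0805, -0.2680]
J₁: ẑ×o_n = [-0.0805, 1.1729, 0.0000], ω = ẑ
J2: z=[0.5299, 0.8480, 0.0000] o=[0.4495, -0.2809, 0.5000] → [-0.6513, 0.4070, -0.4221, 0.5299, 0.8480, 0.0000]
J3: z=[0.7806, -0.4878, -0.3907] o=[0.4116, 0.1673, -0.1351] → [0.0309, -0.1938, 0.3036, 0.7806, -0.4878, -0.3907]
J4: z=[0.7806, -0.4878, -0.3907] o=[0.5730, 0.2753, 0.0524] → [0.0801, 0.0157, 0.1406, 0.7806, -0.4878, -0.3907]
J5: z=[0.6114, 0.4662, 0.6394] o=[0.9593, 0.1568, -0.2305] → [0.0313, 0.1595, -0.1462, 0.6114, 0.4662, 0.6394]
J6: z=[-0.1434, -0.7294, 0.6689] o=[1.4718, 0.2741, 0.0072] → [0.3302, -0.2394, -0.1903, -0.1434, -0.7294, 0.6689]
q̇ = J⁺·V = [-0.2040, -0.1060, -0.4710, 0.1930, 0.4360, -0.1920]

-0.2040 -0.1060 -0.4710 0.1930 0.4360 -0.1920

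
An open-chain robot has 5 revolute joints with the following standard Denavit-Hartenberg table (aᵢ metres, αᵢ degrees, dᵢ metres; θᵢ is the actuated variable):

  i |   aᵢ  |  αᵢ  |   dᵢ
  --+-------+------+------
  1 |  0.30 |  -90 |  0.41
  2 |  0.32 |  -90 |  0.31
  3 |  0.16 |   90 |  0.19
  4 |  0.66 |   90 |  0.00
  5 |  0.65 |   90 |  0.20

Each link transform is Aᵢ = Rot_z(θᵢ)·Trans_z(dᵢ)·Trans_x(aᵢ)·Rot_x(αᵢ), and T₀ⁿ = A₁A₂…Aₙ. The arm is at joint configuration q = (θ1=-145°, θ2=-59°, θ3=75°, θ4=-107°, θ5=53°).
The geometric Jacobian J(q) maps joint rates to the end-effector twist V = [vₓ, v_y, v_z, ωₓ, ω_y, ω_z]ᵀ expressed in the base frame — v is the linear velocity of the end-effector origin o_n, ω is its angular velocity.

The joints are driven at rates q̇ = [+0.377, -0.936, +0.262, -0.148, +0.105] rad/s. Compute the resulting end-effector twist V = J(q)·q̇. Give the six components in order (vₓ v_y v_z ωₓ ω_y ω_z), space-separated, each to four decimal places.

o_n = [0.4185, -0.6487, 1.4287]
J₁: ẑ×o_n = [0.6487, 0.4185, -0.0000], ω = ẑ
J2: z=[0.5736, -0.8192, 0.0000] o=[-0.2457, -0.1721, 0.4100] → [-0.8345, -0.5843, 0.2708, 0.5736, -0.8192, 0.0000]
J3: z=[-0.7022, -0.4917, -0.5150] o=[-0.2029, -0.5205, 0.6843] → [-0.4320, 0.2026, 0.3955, -0.7022, -0.4917, -0.5150]
J4: z=[-0.2591, -0.4974, 0.8280] o=[-0.4425, -0.4996, 0.6219] → [-0.2778, 0.9219, 0.4668, -0.2591, -0.4974, 0.8280]
J5: z=[0.4290, -0.8273, -0.3627] o=[0.1287, -0.3272, 0.9042] → [-0.5506, -0.3301, 0.1019, 0.4290, -0.8273, -0.3627]
V = J·q̇ = [0.8958, 0.5867, -0.2082, -0.6374, 0.6247, 0.0814]

0.8958 0.5867 -0.2082 -0.6374 0.6247 0.0814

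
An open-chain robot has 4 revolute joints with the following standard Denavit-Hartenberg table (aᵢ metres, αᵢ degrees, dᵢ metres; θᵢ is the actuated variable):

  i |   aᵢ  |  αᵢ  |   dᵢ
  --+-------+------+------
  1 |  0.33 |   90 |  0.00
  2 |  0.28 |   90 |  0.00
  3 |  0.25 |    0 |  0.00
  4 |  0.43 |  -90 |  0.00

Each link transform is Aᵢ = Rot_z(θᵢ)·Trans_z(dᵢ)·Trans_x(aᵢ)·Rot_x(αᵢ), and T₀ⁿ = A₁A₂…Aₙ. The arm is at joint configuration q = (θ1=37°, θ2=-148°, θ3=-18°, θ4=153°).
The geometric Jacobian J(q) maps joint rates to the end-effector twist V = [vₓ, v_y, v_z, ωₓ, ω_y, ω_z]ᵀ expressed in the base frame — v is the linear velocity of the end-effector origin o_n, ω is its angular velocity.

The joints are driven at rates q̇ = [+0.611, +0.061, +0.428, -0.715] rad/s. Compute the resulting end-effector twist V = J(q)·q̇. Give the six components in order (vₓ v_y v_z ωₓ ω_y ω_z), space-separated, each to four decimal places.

0.0937 -0.0522 -0.0748 0.1582 0.0428 0.3676

o_n = [0.2553, -0.0916, -0.1132]
J₁: ẑ×o_n = [0.0916, 0.2553, -0.0000], ω = ẑ
J2: z=[0.6018, -0.7986, 0.0000] o=[0.2635, 0.1986, 0.0000] → [0.0904, 0.0682, -0.1812, 0.6018, -0.7986, 0.0000]
J3: z=[-0.4232, -0.3189, 0.8480] o=[0.0739, 0.0557, -0.1484] → [0.1137, 0.1687, 0.1202, -0.4232, -0.3189, 0.8480]
J4: z=[-0.4232, -0.3189, 0.8480] o=[-0.1336, -0.0040, -0.2744] → [0.0229, 0.3980, 0.1611, -0.4232, -0.3189, 0.8480]
V = J·q̇ = [0.0937, -0.0522, -0.0748, 0.1582, 0.0428, 0.3676]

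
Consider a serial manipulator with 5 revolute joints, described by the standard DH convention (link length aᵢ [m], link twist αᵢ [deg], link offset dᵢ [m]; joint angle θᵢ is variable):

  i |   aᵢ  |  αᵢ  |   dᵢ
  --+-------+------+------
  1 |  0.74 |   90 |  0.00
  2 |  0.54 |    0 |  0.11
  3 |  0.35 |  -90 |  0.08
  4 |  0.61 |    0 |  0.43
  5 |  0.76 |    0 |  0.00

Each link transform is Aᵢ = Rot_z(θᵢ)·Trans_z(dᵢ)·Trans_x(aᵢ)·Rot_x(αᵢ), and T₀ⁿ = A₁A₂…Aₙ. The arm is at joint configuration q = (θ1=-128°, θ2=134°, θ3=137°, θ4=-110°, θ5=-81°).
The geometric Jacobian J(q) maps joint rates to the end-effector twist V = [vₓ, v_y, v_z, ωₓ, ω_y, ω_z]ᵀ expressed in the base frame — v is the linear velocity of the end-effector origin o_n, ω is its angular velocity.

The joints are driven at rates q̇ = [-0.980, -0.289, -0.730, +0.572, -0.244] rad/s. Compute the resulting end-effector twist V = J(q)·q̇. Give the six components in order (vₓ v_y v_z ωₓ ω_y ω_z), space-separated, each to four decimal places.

-0.9756 0.5909 -0.5992 0.6011 -0.8858 -0.9743

o_n = [-0.9700, -0.2374, 1.0005]
J₁: ẑ×o_n = [0.2374, -0.9700, 0.0000], ω = ẑ
J2: z=[-0.7880, 0.6157, 0.0000] o=[-0.4556, -0.5831, 0.0000] → [0.6160, 0.7884, 0.0443, -0.7880, 0.6157, 0.0000]
J3: z=[-0.7880, 0.6157, 0.0000] o=[-0.3113, -0.2198, 0.3884] → [0.3768, 0.4823, 0.4194, -0.7880, 0.6157, 0.0000]
J4: z=[-0.6156, -0.7879, 0.0175] o=[-0.3781, -0.1754, 0.0385] → [-0.7569, 0.5819, -0.4281, -0.6156, -0.7879, 0.0175]
J5: z=[-0.6156, -0.7879, 0.0175] o=[-1.0923, -0.1584, 0.2546] → [-0.5863, 0.4613, 0.1450, -0.6156, -0.7879, 0.0175]
V = J·q̇ = [-0.9756, 0.5909, -0.5992, 0.6011, -0.8858, -0.9743]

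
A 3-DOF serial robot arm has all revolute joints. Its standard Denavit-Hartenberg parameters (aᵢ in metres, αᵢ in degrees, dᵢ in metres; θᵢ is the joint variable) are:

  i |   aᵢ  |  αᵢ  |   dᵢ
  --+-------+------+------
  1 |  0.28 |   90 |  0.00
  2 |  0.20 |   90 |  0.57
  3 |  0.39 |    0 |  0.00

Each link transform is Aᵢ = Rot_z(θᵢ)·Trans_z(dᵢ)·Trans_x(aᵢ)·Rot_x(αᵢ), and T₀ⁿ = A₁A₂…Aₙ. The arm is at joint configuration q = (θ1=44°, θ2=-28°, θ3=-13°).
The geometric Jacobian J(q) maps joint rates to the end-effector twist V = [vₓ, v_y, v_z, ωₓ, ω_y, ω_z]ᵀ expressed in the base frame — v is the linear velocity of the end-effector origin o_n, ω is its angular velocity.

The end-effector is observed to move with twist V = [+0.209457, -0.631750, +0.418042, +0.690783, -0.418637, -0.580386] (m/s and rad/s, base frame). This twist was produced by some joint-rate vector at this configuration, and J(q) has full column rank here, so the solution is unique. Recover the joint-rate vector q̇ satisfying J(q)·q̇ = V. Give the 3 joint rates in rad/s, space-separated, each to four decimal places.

-0.9680 0.7810 -0.4390

o_n = [0.9048, 0.2033, -0.2723]
J₁: ẑ×o_n = [-0.2033, 0.9048, 0.0000], ω = ẑ
J2: z=[0.6947, -0.7193, 0.0000] o=[0.2014, 0.1945, 0.0000] → [0.1959, 0.1892, 0.5121, 0.6947, -0.7193, 0.0000]
J3: z=[-0.3377, -0.3261, -0.8829] o=[0.7244, -0.0928, -0.0939] → [0.3197, -0.2195, -0.0412, -0.3377, -0.3261, -0.8829]
q̇ = J⁺·V = [-0.9680, 0.7810, -0.4390]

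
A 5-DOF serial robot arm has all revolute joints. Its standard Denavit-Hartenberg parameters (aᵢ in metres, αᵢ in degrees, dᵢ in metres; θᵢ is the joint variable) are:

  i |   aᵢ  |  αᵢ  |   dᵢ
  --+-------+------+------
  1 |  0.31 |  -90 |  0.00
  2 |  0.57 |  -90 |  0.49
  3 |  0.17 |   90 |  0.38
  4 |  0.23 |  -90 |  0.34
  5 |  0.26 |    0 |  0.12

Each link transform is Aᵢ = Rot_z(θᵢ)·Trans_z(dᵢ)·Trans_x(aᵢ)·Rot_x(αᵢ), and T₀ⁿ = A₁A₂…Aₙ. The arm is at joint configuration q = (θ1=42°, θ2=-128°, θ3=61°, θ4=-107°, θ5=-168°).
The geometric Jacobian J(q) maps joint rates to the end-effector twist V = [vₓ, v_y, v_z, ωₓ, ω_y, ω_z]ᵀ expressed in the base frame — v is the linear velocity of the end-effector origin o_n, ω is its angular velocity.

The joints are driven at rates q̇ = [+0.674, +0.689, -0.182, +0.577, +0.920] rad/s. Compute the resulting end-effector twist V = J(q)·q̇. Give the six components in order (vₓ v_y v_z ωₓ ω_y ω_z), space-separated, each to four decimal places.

0.1280 0.3506 0.4296 -0.8235 -0.4733 1.1301

o_n = [-0.3221, 0.2829, 1.0589]
J₁: ẑ×o_n = [-0.2829, -0.3221, 0.0000], ω = ẑ
J2: z=[-0.6691, 0.7431, 0.0000] o=[0.2304, 0.2074, 0.0000] → [0.7869, 0.7086, 0.3601, -0.6691, 0.7431, 0.0000]
J3: z=[0.5856, 0.5273, 0.6157] o=[-0.3583, 0.3368, 0.4492] → [0.3547, -0.3348, -0.0506, 0.5856, 0.5273, 0.6157]
J4: z=[-0.7246, -0.0000, 0.6892] o=[-0.0740, 0.3927, 0.7481] → [0.0757, 0.0542, 0.0795, -0.7246, -0.0000, 0.6892]
J5: z=[0.1763, -0.9667, 0.1853] o=[-0.4736, 0.3338, 0.8213] → [-0.2203, -0.0138, 0.1374, 0.1763, -0.9667, 0.1853]
V = J·q̇ = [0.1280, 0.3506, 0.4296, -0.8235, -0.4733, 1.1301]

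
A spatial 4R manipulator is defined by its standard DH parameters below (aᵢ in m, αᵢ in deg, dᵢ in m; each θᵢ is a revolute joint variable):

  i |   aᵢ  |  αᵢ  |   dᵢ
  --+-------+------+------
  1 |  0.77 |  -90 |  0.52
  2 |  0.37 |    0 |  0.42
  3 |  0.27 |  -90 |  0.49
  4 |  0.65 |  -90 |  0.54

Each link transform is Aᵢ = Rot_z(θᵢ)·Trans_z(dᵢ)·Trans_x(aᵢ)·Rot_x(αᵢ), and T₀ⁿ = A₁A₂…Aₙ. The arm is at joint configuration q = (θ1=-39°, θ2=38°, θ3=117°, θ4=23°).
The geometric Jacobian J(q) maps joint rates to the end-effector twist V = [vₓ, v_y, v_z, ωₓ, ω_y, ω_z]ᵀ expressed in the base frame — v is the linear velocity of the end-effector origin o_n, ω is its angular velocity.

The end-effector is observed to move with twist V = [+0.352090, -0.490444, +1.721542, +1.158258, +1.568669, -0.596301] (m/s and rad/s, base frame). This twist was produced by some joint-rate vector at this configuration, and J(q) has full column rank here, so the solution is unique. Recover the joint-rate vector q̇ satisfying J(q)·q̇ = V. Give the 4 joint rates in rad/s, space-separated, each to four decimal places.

o_n = [0.4489, 0.4806, 0.4146]
J₁: ẑ×o_n = [-0.4806, 0.4489, 0.0000], ω = ẑ
J2: z=[0.6293, 0.7771, 0.0000] o=[0.5984, -0.4846, 0.5200] → [-0.0819, 0.0663, 0.7236, 0.6293, 0.7771, 0.0000]
J3: z=[0.6293, 0.7771, 0.0000] o=[1.0893, -0.3417, 0.2922] → [0.0951, -0.0771, 1.0152, 0.6293, 0.7771, 0.0000]
J4: z=[-0.3284, 0.2660, 0.9063] o=[1.2075, 0.1931, 0.1781] → [-0.1977, -0.6098, 0.1073, -0.3284, 0.2660, 0.9063]
q̇ = J⁺·V = [-0.7830, 0.9540, 0.9940, 0.2060]

-0.7830 0.9540 0.9940 0.2060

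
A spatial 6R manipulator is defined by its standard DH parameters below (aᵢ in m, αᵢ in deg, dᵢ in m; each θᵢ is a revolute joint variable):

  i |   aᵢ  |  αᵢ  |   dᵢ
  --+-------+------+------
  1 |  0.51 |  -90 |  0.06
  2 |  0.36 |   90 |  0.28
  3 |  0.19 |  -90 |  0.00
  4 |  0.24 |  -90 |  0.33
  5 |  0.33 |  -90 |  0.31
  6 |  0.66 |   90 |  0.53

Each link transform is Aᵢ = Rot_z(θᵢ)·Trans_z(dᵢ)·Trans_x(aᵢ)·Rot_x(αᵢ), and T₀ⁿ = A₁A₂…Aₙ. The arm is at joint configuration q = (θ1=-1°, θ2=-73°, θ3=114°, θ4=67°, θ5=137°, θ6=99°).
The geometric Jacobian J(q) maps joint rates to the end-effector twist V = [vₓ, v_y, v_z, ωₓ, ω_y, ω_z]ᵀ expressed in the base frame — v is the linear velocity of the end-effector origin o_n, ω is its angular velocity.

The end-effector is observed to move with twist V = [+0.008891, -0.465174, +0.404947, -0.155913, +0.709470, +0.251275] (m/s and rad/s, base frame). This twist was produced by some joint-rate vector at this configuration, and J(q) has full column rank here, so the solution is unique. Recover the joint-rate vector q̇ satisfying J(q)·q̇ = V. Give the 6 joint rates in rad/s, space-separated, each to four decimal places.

o_n = [0.0447, 0.4088, -0.1238]
J₁: ẑ×o_n = [-0.4088, 0.0447, 0.0000], ω = ẑ
J2: z=[0.0175, 0.9998, 0.0000] o=[0.5099, -0.0089, 0.0600] → [-0.1838, 0.0032, 0.4724, 0.0175, 0.9998, 0.0000]
J3: z=[-0.9562, 0.0167, 0.2924] o=[0.6200, 0.2692, 0.4043] → [-0.0496, -0.6732, -0.1239, -0.9562, 0.0167, 0.2924]
J4: z=[-0.2742, -0.4020, -0.8736] o=[0.6005, 0.4432, 0.3304] → [0.1526, 0.3610, -0.2140, -0.2742, -0.4020, -0.8736]
J5: z=[0.4684, -0.8492, 0.2438] o=[0.7116, 0.3927, -0.0590] → [0.0511, -0.1322, -0.5588, 0.4684, -0.8492, 0.2438]
J6: z=[-0.7733, -0.5275, -0.3517] o=[0.7158, 0.1373, 0.3148] → [0.3269, -0.1032, -0.5640, -0.7733, -0.5275, -0.3517]
q̇ = J⁺·V = [-0.5010, 0.0140, 0.3080, -0.8150, -0.3600, -0.1080]

-0.5010 0.0140 0.3080 -0.8150 -0.3600 -0.1080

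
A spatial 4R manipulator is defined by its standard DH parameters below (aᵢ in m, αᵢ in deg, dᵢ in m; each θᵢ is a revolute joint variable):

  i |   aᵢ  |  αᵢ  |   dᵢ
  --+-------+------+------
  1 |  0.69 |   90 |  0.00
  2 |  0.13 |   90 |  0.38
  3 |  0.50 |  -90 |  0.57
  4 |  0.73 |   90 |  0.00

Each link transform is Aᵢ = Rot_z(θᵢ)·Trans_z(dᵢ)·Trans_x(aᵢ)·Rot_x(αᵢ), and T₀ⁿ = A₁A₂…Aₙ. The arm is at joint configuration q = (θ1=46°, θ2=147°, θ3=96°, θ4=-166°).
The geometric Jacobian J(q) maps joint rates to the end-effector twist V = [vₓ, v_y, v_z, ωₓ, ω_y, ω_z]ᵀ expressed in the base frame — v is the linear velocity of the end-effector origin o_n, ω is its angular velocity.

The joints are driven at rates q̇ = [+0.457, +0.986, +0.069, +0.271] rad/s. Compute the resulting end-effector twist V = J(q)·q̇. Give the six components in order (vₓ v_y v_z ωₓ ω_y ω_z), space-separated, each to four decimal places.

o_n = [0.7977, 0.5772, 0.7088]
J₁: ẑ×o_n = [-0.5772, 0.7977, 0.0000], ω = ẑ
J2: z=[0.7193, -0.6947, 0.0000] o=[0.4793, 0.4963, 0.0000] → [-0.4924, -0.5099, 0.2793, 0.7193, -0.6947, 0.0000]
J3: z=[0.3783, 0.3918, 0.8387] o=[0.6769, 0.1539, 0.0708] → [-0.1050, -0.1401, 0.1128, 0.3783, 0.3918, 0.8387]
J4: z=[0.5042, 0.6726, -0.5417] o=[1.2807, 0.0634, 0.5204] → [0.4051, 0.1666, 0.5840, 0.5042, 0.6726, -0.5417]
V = J·q̇ = [-0.6468, -0.1027, 0.4415, 0.8720, -0.4756, 0.3681]

-0.6468 -0.1027 0.4415 0.8720 -0.4756 0.3681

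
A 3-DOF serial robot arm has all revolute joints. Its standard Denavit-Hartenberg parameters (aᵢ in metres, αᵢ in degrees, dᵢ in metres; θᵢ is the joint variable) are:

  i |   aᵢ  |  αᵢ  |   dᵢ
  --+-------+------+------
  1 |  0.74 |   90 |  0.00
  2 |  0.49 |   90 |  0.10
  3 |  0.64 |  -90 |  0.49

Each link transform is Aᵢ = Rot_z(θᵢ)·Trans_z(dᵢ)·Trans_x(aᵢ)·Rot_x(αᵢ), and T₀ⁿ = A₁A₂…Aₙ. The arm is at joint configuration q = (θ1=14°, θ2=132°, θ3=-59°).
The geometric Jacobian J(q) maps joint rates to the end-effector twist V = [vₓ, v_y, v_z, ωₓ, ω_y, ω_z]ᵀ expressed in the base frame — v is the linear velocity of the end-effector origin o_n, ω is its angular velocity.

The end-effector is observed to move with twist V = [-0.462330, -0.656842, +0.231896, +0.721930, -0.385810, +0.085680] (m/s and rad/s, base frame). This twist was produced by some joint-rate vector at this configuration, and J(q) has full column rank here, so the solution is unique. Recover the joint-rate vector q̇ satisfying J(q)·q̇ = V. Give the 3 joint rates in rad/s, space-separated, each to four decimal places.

o_n = [0.4307, 0.5697, 0.9370]
J₁: ẑ×o_n = [-0.5697, 0.4307, 0.0000], ω = ẑ
J2: z=[0.2419, -0.9703, 0.0000] o=[0.7180, 0.1790, 0.0000] → [-0.9091, -0.2267, -0.1843, 0.2419, -0.9703, 0.0000]
J3: z=[0.7211, 0.1798, 0.6691] o=[0.4241, 0.0027, 0.3641] → [-0.2764, -0.4086, 0.4077, 0.7211, 0.1798, 0.6691]
q̇ = J⁺·V = [-0.4610, 0.5490, 0.8170]

-0.4610 0.5490 0.8170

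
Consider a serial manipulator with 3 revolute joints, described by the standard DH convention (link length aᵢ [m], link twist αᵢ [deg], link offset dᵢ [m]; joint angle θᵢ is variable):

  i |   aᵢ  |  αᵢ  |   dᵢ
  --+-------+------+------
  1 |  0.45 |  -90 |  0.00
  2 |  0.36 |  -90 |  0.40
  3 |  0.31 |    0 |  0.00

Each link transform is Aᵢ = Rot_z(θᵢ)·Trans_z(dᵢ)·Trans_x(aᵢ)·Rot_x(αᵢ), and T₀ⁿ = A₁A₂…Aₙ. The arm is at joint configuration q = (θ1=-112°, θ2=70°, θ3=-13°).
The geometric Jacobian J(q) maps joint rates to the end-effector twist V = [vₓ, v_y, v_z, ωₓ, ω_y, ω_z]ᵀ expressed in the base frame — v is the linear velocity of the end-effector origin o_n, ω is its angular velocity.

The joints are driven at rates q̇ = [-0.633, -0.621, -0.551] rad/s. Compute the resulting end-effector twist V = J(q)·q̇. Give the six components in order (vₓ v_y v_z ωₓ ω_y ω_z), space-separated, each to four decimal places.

-0.4939 -0.5237 0.1767 -0.7697 -0.2474 -0.4445

o_n = [0.1821, -0.8031, -0.6221]
J₁: ẑ×o_n = [0.8031, 0.1821, -0.0000], ω = ẑ
J2: z=[0.9272, -0.3746, 0.0000] o=[-0.1686, -0.4172, 0.0000] → [0.2331, 0.5768, -0.2264, 0.9272, -0.3746, 0.0000]
J3: z=[0.3520, 0.8713, -0.3420] o=[0.1562, -0.6812, -0.3383] → [-0.2890, 0.0910, -0.0655, 0.3520, 0.8713, -0.3420]
V = J·q̇ = [-0.4939, -0.5237, 0.1767, -0.7697, -0.2474, -0.4445]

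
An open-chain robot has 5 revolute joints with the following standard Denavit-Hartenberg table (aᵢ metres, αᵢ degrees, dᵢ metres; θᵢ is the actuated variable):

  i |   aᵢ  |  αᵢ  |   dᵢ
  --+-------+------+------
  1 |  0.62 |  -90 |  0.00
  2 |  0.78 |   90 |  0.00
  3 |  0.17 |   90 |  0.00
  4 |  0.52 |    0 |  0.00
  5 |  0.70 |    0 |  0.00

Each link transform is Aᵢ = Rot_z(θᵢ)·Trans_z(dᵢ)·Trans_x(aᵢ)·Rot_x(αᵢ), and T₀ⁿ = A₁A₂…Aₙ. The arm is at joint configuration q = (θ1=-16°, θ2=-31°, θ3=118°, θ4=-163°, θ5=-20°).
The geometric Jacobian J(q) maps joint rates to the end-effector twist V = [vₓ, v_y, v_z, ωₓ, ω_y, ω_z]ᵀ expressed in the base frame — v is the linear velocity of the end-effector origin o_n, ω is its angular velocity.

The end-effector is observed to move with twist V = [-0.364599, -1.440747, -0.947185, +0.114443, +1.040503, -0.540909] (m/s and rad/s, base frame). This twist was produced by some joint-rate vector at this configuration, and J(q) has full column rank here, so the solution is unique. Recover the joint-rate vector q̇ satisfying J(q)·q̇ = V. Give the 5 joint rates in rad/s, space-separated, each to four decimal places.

-0.9620 0.9970 0.4520 -0.0500 0.1240

o_n = [1.4430, -1.3565, 0.5510]
J₁: ẑ×o_n = [1.3565, 1.4430, -0.0000], ω = ẑ
J2: z=[0.2756, 0.9613, 0.0000] o=[0.5960, -0.1709, 0.0000] → [0.5296, -0.1519, -1.1410, 0.2756, 0.9613, 0.0000]
J3: z=[-0.4951, 0.1420, 0.8572] o=[1.2387, -0.3552, 0.4017] → [0.8795, 0.2491, 0.4667, -0.4951, 0.1420, 0.8572]
J4: z=[0.8569, 0.2427, 0.4548] o=[1.2143, -0.1920, 0.3606] → [0.5757, -0.0591, -1.0533, 0.8569, 0.2427, 0.4548]
J5: z=[0.8569, 0.2427, 0.4548] o=[1.3609, -0.6908, 0.3505] → [0.3513, -0.1344, -0.5903, 0.8569, 0.2427, 0.4548]
q̇ = J⁺·V = [-0.9620, 0.9970, 0.4520, -0.0500, 0.1240]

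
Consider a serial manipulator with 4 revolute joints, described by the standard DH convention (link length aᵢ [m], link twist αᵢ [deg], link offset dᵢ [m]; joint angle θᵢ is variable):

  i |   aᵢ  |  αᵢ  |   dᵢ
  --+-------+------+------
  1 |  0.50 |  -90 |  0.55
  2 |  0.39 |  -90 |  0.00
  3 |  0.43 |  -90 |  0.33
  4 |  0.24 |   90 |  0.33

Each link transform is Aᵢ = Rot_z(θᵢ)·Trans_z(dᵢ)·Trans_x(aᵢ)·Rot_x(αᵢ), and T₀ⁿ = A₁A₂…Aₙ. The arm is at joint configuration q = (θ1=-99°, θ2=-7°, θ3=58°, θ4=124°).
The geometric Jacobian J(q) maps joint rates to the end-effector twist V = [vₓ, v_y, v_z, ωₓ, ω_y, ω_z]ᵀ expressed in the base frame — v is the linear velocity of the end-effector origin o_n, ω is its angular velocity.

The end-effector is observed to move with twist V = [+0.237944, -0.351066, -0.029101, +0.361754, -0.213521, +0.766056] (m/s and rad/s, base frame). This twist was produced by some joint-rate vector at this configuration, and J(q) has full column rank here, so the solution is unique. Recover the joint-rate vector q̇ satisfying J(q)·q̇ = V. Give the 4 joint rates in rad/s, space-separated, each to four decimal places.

0.4640 0.2720 -0.2810 -0.2240

o_n = [-0.5426, -0.7047, 0.4525]
J₁: ẑ×o_n = [0.7047, -0.5426, 0.0000], ω = ẑ
J2: z=[0.9877, -0.1564, 0.0000] o=[-0.0782, -0.4938, 0.5500] → [0.0153, 0.0963, -0.2809, 0.9877, -0.1564, 0.0000]
J3: z=[-0.0191, -0.1204, -0.9925] o=[-0.1388, -0.8762, 0.5975] → [0.1877, 0.3981, -0.0519, -0.0191, -0.1204, -0.9925]
J4: z=[-0.3917, 0.9143, -0.1034] o=[-0.5406, -1.0822, 0.2978] → [0.1805, 0.0608, -0.1461, -0.3917, 0.9143, -0.1034]
q̇ = J⁺·V = [0.4640, 0.2720, -0.2810, -0.2240]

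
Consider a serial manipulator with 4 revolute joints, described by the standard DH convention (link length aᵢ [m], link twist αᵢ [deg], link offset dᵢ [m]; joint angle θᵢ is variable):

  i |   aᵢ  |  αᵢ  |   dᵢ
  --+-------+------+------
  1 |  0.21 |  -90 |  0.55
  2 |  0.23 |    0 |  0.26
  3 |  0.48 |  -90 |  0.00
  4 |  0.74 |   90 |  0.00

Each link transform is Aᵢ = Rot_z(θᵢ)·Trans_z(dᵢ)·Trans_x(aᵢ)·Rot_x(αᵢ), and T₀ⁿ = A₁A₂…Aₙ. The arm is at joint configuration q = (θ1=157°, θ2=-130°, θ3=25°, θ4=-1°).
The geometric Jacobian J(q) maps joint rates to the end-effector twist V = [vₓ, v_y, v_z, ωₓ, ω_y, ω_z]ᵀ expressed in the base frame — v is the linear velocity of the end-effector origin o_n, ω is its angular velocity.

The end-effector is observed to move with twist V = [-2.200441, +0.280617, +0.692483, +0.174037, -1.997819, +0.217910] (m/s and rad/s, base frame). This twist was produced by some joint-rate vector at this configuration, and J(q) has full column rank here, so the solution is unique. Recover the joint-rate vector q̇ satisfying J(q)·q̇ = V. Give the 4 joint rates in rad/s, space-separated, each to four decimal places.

0.4700 0.9840 0.7870 -0.9740

o_n = [0.1268, -0.3503, 1.9045]
J₁: ẑ×o_n = [0.3503, 0.1268, -0.0000], ω = ẑ
J2: z=[-0.3907, -0.9205, 0.0000] o=[-0.1933, 0.0821, 0.5500] → [-1.2468, 0.5292, 0.4636, -0.3907, -0.9205, 0.0000]
J3: z=[-0.3907, -0.9205, 0.0000] o=[-0.1588, -0.2150, 0.7262] → [-1.0846, 0.4604, 0.3157, -0.3907, -0.9205, 0.0000]
J4: z=[-0.8891, 0.3774, 0.2588] o=[-0.0445, -0.2636, 1.1898] → [0.2922, 0.6798, 0.0125, -0.8891, 0.3774, 0.2588]
q̇ = J⁺·V = [0.4700, 0.9840, 0.7870, -0.9740]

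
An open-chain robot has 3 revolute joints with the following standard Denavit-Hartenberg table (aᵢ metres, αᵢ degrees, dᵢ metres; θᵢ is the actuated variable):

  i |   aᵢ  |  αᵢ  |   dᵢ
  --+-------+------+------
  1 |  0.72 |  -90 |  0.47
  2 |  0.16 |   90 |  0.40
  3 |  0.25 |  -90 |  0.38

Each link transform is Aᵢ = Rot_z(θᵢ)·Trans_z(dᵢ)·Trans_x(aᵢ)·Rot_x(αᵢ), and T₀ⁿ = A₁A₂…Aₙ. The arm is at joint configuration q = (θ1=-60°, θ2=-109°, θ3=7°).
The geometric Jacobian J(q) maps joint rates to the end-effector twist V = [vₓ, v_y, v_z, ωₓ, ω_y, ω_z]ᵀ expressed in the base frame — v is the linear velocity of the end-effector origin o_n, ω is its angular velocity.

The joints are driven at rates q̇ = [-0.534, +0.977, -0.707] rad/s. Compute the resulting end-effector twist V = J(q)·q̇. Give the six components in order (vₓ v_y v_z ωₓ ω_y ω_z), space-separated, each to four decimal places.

-0.0178 -0.5634 0.5012 1.1803 -0.0904 -0.3038

o_n = [0.4867, 0.0179, 0.7322]
J₁: ẑ×o_n = [-0.0179, 0.4867, 0.0000], ω = ẑ
J2: z=[0.8660, 0.5000, 0.0000] o=[0.3600, -0.6235, 0.4700] → [0.1311, -0.2271, 0.4922, 0.8660, 0.5000, 0.0000]
J3: z=[-0.4728, 0.8188, -0.3256] o=[0.6804, -0.3784, 0.6213] → [0.2199, 0.1155, -0.0288, -0.4728, 0.8188, -0.3256]
V = J·q̇ = [-0.0178, -0.5634, 0.5012, 1.1803, -0.0904, -0.3038]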